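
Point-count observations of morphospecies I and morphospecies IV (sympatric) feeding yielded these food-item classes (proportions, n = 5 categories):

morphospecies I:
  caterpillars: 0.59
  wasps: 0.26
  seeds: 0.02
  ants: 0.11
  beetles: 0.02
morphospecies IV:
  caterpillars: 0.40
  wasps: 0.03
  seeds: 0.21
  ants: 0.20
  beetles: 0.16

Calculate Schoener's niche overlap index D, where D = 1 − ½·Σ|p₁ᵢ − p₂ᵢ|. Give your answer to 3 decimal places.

Σ|p₁ᵢ − p₂ᵢ| = 0.19 + 0.23 + 0.19 + 0.09 + 0.14 = 0.84
D = 1 − ½ × 0.84 = 1 − 0.420 = 0.58000

0.580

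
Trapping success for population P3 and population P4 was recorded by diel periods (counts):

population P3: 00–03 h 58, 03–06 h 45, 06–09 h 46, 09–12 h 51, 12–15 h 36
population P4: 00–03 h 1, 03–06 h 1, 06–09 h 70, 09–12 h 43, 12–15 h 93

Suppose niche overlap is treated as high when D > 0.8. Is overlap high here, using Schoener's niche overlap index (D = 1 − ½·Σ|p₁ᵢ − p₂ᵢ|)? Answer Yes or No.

Proportions for population P3 (n=236): 58/236=0.2458, 45/236=0.1907, 46/236=0.1949, 51/236=0.2161, 36/236=0.1525
Proportions for population P4 (n=208): 1/208=0.0048, 1/208=0.0048, 70/208=0.3365, 43/208=0.2067, 93/208=0.4471
Σ|p₁ᵢ − p₂ᵢ| = 0.2410 + 0.1859 + 0.1416 + 0.0094 + 0.2946 = 0.8725
D = 1 − ½ × 0.8725 = 1 − 0.43625 = 0.56375
D = 0.56375 < 0.8 → No.

No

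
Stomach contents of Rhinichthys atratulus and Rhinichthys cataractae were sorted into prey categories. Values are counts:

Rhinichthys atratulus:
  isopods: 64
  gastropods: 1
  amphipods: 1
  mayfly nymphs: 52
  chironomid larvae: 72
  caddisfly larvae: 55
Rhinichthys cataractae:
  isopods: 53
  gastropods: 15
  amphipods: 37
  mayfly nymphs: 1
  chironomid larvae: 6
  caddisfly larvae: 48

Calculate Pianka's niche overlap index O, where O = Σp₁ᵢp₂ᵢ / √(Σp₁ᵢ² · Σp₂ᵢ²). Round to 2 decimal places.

0.65

Proportions for Rhinichthys atratulus (n=245): 64/245=0.2612, 1/245=0.0041, 1/245=0.0041, 52/245=0.2122, 72/245=0.2939, 55/245=0.2245
Proportions for Rhinichthys cataractae (n=160): 53/160=0.3313, 15/160=0.0938, 37/160=0.2313, 1/160=0.0063, 6/160=0.0375, 48/160=0.3000
Σ p₁ᵢp₂ᵢ = 0.086536 + 0.000385 + 0.000948 + 0.001337 + 0.011021 + 0.067350 = 0.167577
Σp_1ᵢ² = 0.2612² + 0.0041² + 0.0041² + 0.2122² + 0.2939² + 0.2245² = 0.068225 + 0.000017 + 0.000017 + 0.045029 + 0.086377 + 0.050400 = 0.250065
Σp_2ᵢ² = 0.3313² + 0.0938² + 0.2313² + 0.0063² + 0.0375² + 0.3000² = 0.109760 + 0.008798 + 0.053500 + 0.000040 + 0.001406 + 0.090000 = 0.263504
O = 0.167577 / √(0.250065 × 0.263504) = 0.167577 / 0.2566966 = 0.6528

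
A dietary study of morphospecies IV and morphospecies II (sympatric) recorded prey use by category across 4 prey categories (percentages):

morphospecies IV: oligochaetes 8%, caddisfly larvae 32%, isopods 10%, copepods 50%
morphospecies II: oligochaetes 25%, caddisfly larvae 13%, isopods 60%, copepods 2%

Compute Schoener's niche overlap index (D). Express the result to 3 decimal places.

Convert percentages to proportions (divide by 100).
Σ|p₁ᵢ − p₂ᵢ| = 0.17 + 0.19 + 0.50 + 0.48 = 1.34
D = 1 − ½ × 1.34 = 1 − 0.670 = 0.33000

0.330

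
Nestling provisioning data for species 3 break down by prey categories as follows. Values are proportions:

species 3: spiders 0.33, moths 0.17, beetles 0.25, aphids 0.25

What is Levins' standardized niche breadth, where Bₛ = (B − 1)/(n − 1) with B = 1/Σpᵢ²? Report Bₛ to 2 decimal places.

Σpᵢ² = 0.33² + 0.17² + 0.25² + 0.25² = 0.1089 + 0.0289 + 0.0625 + 0.0625 = 0.2628
B = 1 / 0.2628 = 3.8052
Bₛ = (B − 1)/(n − 1) = (3.8052 − 1)/(4 − 1) = 2.8052/3 = 0.9351

0.94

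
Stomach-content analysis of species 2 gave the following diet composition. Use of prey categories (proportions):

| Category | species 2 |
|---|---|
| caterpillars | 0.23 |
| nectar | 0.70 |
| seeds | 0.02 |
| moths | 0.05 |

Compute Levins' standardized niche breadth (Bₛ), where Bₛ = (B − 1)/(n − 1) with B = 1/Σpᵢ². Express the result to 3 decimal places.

0.277

Σpᵢ² = 0.23² + 0.70² + 0.02² + 0.05² = 0.0529 + 0.4900 + 0.0004 + 0.0025 = 0.5458
B = 1 / 0.5458 = 1.83217
Bₛ = (B − 1)/(n − 1) = (1.83217 − 1)/(4 − 1) = 0.83217/3 = 0.27739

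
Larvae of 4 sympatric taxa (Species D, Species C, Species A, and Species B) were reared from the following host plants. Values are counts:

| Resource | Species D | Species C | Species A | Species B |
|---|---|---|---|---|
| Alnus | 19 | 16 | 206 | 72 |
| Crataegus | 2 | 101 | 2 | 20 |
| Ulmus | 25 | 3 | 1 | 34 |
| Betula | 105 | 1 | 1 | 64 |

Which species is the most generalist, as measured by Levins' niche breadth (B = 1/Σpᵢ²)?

Proportions for Species D (n=151): 19/151=0.1258, 2/151=0.0132, 25/151=0.1656, 105/151=0.6954
Proportions for Species C (n=121): 16/121=0.1322, 101/121=0.8347, 3/121=0.0248, 1/121=0.0083
Proportions for Species A (n=210): 206/210=0.9810, 2/210=0.0095, 1/210=0.0048, 1/210=0.0048
Proportions for Species B (n=190): 72/190=0.3789, 20/190=0.1053, 34/190=0.1789, 64/190=0.3368
Σp_Dᵢ² = 0.1258² + 0.0132² + 0.1656² + 0.6954² = 0.015826 + 0.000174 + 0.027423 + 0.483581 = 0.527004
B_D = 1 / 0.527004 = 1.8975
Σp_Cᵢ² = 0.1322² + 0.8347² + 0.0248² + 0.0083² = 0.017477 + 0.696724 + 0.000615 + 0.000069 = 0.714885
B_C = 1 / 0.714885 = 1.3988
Σp_Aᵢ² = 0.9810² + 0.0095² + 0.0048² + 0.0048² = 0.962361 + 0.000090 + 0.000023 + 0.000023 = 0.962497
B_A = 1 / 0.962497 = 1.0390
Σp_Bᵢ² = 0.3789² + 0.1053² + 0.1789² + 0.3368² = 0.143565 + 0.011088 + 0.032005 + 0.113434 = 0.300092
B_B = 1 / 0.300092 = 3.3323
Highest B → broadest niche (most generalist): Species B (B = 3.33).

Species B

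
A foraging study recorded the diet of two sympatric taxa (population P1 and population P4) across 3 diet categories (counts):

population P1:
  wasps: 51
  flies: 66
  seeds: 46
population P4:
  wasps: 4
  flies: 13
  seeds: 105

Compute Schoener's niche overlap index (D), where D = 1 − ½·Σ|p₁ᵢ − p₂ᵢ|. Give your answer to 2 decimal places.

Proportions for population P1 (n=163): 51/163=0.3129, 66/163=0.4049, 46/163=0.2822
Proportions for population P4 (n=122): 4/122=0.0328, 13/122=0.1066, 105/122=0.8607
Σ|p₁ᵢ − p₂ᵢ| = 0.2801 + 0.2983 + 0.5785 = 1.1569
D = 1 − ½ × 1.1569 = 1 − 0.57845 = 0.42155

0.42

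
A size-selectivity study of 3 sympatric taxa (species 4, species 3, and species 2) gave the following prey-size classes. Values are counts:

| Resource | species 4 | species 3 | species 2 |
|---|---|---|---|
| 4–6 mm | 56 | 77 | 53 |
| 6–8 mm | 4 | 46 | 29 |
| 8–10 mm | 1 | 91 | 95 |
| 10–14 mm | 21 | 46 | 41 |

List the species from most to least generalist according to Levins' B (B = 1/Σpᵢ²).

species 3 > species 2 > species 4

Proportions for species 4 (n=82): 56/82=0.6829, 4/82=0.0488, 1/82=0.0122, 21/82=0.2561
Proportions for species 3 (n=260): 77/260=0.2962, 46/260=0.1769, 91/260=0.3500, 46/260=0.1769
Proportions for species 2 (n=218): 53/218=0.2431, 29/218=0.1330, 95/218=0.4358, 41/218=0.1881
Σp_4ᵢ² = 0.6829² + 0.0488² + 0.0122² + 0.2561² = 0.466352 + 0.002381 + 0.000149 + 0.065587 = 0.534469
B_4 = 1 / 0.534469 = 1.8710
Σp_3ᵢ² = 0.2962² + 0.1769² + 0.3500² + 0.1769² = 0.087734 + 0.031294 + 0.122500 + 0.031294 = 0.272822
B_3 = 1 / 0.272822 = 3.6654
Σp_2ᵢ² = 0.2431² + 0.1330² + 0.4358² + 0.1881² = 0.059098 + 0.017689 + 0.189922 + 0.035382 = 0.302091
B_2 = 1 / 0.302091 = 3.3103
Ranking by B (broadest → narrowest): species 3 (3.67) > species 2 (3.31) > species 4 (1.87)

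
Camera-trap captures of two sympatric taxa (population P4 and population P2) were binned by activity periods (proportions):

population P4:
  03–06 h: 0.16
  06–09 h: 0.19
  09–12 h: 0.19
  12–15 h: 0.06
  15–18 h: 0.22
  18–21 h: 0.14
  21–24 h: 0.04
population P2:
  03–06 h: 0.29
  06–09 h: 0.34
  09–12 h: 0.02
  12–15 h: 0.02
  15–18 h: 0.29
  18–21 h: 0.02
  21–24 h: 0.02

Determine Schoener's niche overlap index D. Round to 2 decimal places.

Σ|p₁ᵢ − p₂ᵢ| = 0.13 + 0.15 + 0.17 + 0.04 + 0.07 + 0.12 + 0.02 = 0.70
D = 1 − ½ × 0.70 = 1 − 0.350 = 0.6500

0.65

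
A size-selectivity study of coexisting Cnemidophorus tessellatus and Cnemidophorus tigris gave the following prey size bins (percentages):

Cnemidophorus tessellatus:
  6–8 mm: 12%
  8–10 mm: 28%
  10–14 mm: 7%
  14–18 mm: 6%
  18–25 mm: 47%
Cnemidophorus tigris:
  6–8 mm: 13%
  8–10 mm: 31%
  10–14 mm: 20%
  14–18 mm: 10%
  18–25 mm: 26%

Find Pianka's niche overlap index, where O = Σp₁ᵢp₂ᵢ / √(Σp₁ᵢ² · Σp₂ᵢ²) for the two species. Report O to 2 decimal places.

Convert percentages to proportions (divide by 100).
Σ p₁ᵢp₂ᵢ = 0.0156 + 0.0868 + 0.0140 + 0.0060 + 0.1222 = 0.2446
Σp_1ᵢ² = 0.12² + 0.28² + 0.07² + 0.06² + 0.47² = 0.0144 + 0.0784 + 0.0049 + 0.0036 + 0.2209 = 0.3222
Σp_2ᵢ² = 0.13² + 0.31² + 0.20² + 0.10² + 0.26² = 0.0169 + 0.0961 + 0.0400 + 0.0100 + 0.0676 = 0.2306
O = 0.2446 / √(0.3222 × 0.2306) = 0.2446 / 0.27258 = 0.8974

0.90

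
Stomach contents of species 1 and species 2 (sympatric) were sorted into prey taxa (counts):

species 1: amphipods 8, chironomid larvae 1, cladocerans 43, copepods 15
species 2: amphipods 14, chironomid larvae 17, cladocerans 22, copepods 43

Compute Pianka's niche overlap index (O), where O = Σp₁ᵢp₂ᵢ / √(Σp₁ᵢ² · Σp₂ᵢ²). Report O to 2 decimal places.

Proportions for species 1 (n=67): 8/67=0.1194, 1/67=0.0149, 43/67=0.6418, 15/67=0.2239
Proportions for species 2 (n=96): 14/96=0.1458, 17/96=0.1771, 22/96=0.2292, 43/96=0.4479
Σ p₁ᵢp₂ᵢ = 0.017409 + 0.002639 + 0.147101 + 0.100285 = 0.267434
Σp_1ᵢ² = 0.1194² + 0.0149² + 0.6418² + 0.2239² = 0.014256 + 0.000222 + 0.411907 + 0.050131 = 0.476516
Σp_2ᵢ² = 0.1458² + 0.1771² + 0.2292² + 0.4479² = 0.021258 + 0.031364 + 0.052533 + 0.200614 = 0.305769
O = 0.267434 / √(0.476516 × 0.305769) = 0.267434 / 0.3817117 = 0.7006

0.70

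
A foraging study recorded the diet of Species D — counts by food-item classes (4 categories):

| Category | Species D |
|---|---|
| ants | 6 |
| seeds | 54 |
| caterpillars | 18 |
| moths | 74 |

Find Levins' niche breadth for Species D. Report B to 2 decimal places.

Proportions for Species D (n=152): 6/152=0.0395, 54/152=0.3553, 18/152=0.1184, 74/152=0.4868
Σpᵢ² = 0.0395² + 0.3553² + 0.1184² + 0.4868² = 0.001560 + 0.126238 + 0.014019 + 0.236974 = 0.378791
B = 1 / 0.378791 = 2.6400

2.64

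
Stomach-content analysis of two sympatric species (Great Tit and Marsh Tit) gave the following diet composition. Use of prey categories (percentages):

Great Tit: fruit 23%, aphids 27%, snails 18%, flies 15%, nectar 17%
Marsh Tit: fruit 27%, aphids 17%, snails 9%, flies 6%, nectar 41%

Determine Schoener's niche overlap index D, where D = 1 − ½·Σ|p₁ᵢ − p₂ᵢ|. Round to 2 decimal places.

Convert percentages to proportions (divide by 100).
Σ|p₁ᵢ − p₂ᵢ| = 0.04 + 0.10 + 0.09 + 0.09 + 0.24 = 0.56
D = 1 − ½ × 0.56 = 1 − 0.280 = 0.7200

0.72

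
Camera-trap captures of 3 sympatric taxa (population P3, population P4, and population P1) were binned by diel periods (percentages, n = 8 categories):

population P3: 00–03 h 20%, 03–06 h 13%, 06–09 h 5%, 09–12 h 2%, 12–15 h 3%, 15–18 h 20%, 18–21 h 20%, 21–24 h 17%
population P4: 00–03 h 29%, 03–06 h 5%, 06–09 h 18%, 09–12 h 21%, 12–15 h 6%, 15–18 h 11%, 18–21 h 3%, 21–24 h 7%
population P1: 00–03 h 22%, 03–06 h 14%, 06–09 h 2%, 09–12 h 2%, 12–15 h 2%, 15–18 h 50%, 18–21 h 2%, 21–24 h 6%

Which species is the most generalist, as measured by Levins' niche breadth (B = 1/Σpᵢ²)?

Convert percentages to proportions (divide by 100).
Σp_P3ᵢ² = 0.20² + 0.13² + 0.05² + 0.02² + 0.03² + 0.20² + 0.20² + 0.17² = 0.0400 + 0.0169 + 0.0025 + 0.0004 + 0.0009 + 0.0400 + 0.0400 + 0.0289 = 0.1696
B_P3 = 1 / 0.1696 = 5.8962
Σp_P4ᵢ² = 0.29² + 0.05² + 0.18² + 0.21² + 0.06² + 0.11² + 0.03² + 0.07² = 0.0841 + 0.0025 + 0.0324 + 0.0441 + 0.0036 + 0.0121 + 0.0009 + 0.0049 = 0.1846
B_P4 = 1 / 0.1846 = 5.4171
Σp_P1ᵢ² = 0.22² + 0.14² + 0.02² + 0.02² + 0.02² + 0.50² + 0.02² + 0.06² = 0.0484 + 0.0196 + 0.0004 + 0.0004 + 0.0004 + 0.2500 + 0.0004 + 0.0036 = 0.3232
B_P1 = 1 / 0.3232 = 3.0941
Highest B → broadest niche (most generalist): population P3 (B = 5.90).

population P3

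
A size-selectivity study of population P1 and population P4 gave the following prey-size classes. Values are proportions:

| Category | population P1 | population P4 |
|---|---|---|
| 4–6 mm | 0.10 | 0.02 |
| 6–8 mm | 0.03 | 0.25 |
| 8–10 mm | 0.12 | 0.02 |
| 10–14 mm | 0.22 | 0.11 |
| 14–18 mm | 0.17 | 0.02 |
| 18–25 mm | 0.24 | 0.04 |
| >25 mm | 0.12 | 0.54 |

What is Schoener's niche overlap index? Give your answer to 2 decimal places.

0.36

Σ|p₁ᵢ − p₂ᵢ| = 0.08 + 0.22 + 0.10 + 0.11 + 0.15 + 0.20 + 0.42 = 1.28
D = 1 − ½ × 1.28 = 1 − 0.640 = 0.3600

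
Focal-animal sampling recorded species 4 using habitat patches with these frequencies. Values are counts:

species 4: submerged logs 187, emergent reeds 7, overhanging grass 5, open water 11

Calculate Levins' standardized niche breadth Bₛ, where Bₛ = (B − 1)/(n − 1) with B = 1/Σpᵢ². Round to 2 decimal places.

0.08

Proportions for species 4 (n=210): 187/210=0.8905, 7/210=0.0333, 5/210=0.0238, 11/210=0.0524
Σpᵢ² = 0.8905² + 0.0333² + 0.0238² + 0.0524² = 0.792990 + 0.001109 + 0.000566 + 0.002746 = 0.797411
B = 1 / 0.797411 = 1.2541
Bₛ = (B − 1)/(n − 1) = (1.2541 − 1)/(4 − 1) = 0.2541/3 = 0.0847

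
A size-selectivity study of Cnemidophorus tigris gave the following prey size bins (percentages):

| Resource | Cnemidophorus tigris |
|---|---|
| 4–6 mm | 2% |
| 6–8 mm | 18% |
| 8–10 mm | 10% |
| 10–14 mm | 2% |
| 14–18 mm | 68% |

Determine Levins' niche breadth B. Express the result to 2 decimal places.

Convert percentages to proportions (divide by 100).
Σpᵢ² = 0.02² + 0.18² + 0.10² + 0.02² + 0.68² = 0.0004 + 0.0324 + 0.0100 + 0.0004 + 0.4624 = 0.5056
B = 1 / 0.5056 = 1.9778

1.98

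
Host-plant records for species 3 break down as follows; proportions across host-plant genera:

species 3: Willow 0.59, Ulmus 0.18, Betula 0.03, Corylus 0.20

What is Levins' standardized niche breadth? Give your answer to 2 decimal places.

0.46

Σpᵢ² = 0.59² + 0.18² + 0.03² + 0.20² = 0.3481 + 0.0324 + 0.0009 + 0.0400 = 0.4214
B = 1 / 0.4214 = 2.3730
Bₛ = (B − 1)/(n − 1) = (2.3730 − 1)/(4 − 1) = 1.3730/3 = 0.4577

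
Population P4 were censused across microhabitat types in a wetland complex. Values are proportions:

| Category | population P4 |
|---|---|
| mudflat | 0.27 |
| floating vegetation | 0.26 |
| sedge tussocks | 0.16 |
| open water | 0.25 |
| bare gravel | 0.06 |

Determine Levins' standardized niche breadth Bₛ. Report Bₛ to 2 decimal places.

Σpᵢ² = 0.27² + 0.26² + 0.16² + 0.25² + 0.06² = 0.0729 + 0.0676 + 0.0256 + 0.0625 + 0.0036 = 0.2322
B = 1 / 0.2322 = 4.3066
Bₛ = (B − 1)/(n − 1) = (4.3066 − 1)/(5 − 1) = 3.3066/4 = 0.8267

0.83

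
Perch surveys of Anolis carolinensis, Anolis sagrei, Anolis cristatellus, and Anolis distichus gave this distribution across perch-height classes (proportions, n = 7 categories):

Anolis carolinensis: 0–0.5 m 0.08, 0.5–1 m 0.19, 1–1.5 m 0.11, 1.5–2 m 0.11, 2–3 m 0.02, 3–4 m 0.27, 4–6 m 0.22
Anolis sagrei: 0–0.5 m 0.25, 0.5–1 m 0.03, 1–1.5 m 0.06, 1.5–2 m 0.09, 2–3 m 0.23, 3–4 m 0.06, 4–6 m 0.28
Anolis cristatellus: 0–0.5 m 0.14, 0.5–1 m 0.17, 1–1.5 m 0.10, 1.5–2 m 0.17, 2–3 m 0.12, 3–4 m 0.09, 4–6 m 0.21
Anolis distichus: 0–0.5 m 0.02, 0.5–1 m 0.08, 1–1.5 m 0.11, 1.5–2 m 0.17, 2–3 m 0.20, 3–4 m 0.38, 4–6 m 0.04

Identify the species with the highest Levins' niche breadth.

Σp_caroᵢ² = 0.08² + 0.19² + 0.11² + 0.11² + 0.02² + 0.27² + 0.22² = 0.0064 + 0.0361 + 0.0121 + 0.0121 + 0.0004 + 0.0729 + 0.0484 = 0.1884
B_caro = 1 / 0.1884 = 5.3079
Σp_sagrᵢ² = 0.25² + 0.03² + 0.06² + 0.09² + 0.23² + 0.06² + 0.28² = 0.0625 + 0.0009 + 0.0036 + 0.0081 + 0.0529 + 0.0036 + 0.0784 = 0.2100
B_sagr = 1 / 0.2100 = 4.7619
Σp_crisᵢ² = 0.14² + 0.17² + 0.10² + 0.17² + 0.12² + 0.09² + 0.21² = 0.0196 + 0.0289 + 0.0100 + 0.0289 + 0.0144 + 0.0081 + 0.0441 = 0.1540
B_cris = 1 / 0.1540 = 6.4935
Σp_distᵢ² = 0.02² + 0.08² + 0.11² + 0.17² + 0.20² + 0.38² + 0.04² = 0.0004 + 0.0064 + 0.0121 + 0.0289 + 0.0400 + 0.1444 + 0.0016 = 0.2338
B_dist = 1 / 0.2338 = 4.2772
Highest B → broadest niche (most generalist): Anolis cristatellus (B = 6.49).

Anolis cristatellus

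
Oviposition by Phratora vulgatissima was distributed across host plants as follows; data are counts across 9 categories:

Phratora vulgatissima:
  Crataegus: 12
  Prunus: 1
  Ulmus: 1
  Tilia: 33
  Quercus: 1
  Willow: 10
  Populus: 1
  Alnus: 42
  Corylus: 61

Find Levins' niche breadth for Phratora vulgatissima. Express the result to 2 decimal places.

3.85

Proportions for Phratora vulgatissima (n=162): 12/162=0.0741, 1/162=0.0062, 1/162=0.0062, 33/162=0.2037, 1/162=0.0062, 10/162=0.0617, 1/162=0.0062, 42/162=0.2593, 61/162=0.3765
Σpᵢ² = 0.0741² + 0.0062² + 0.0062² + 0.2037² + 0.0062² + 0.0617² + 0.0062² + 0.2593² + 0.3765² = 0.005491 + 0.000038 + 0.000038 + 0.041494 + 0.000038 + 0.003807 + 0.000038 + 0.067236 + 0.141752 = 0.259932
B = 1 / 0.259932 = 3.8472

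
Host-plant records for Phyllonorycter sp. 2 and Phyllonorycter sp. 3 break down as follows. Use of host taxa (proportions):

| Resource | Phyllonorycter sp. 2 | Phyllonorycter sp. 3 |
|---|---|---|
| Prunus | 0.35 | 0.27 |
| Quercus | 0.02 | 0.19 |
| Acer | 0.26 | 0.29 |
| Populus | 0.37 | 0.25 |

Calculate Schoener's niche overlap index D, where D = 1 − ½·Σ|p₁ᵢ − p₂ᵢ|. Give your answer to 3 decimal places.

Σ|p₁ᵢ − p₂ᵢ| = 0.08 + 0.17 + 0.03 + 0.12 = 0.40
D = 1 − ½ × 0.40 = 1 − 0.200 = 0.80000

0.800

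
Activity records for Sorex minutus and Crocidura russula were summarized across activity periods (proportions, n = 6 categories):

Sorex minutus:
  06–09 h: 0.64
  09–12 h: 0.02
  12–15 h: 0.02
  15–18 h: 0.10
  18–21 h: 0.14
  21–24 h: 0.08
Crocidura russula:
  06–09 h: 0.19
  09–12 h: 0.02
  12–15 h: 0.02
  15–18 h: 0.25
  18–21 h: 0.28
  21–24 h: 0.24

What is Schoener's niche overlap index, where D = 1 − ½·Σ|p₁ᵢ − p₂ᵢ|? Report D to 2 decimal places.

0.55

Σ|p₁ᵢ − p₂ᵢ| = 0.45 + 0.00 + 0.00 + 0.15 + 0.14 + 0.16 = 0.90
D = 1 − ½ × 0.90 = 1 − 0.450 = 0.5500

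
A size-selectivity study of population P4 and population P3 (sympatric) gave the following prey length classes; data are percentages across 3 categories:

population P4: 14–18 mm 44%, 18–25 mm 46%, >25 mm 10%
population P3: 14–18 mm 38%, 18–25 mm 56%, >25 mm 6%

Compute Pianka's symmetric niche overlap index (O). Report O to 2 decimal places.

0.98

Convert percentages to proportions (divide by 100).
Σ p₁ᵢp₂ᵢ = 0.1672 + 0.2576 + 0.0060 = 0.4308
Σp_1ᵢ² = 0.44² + 0.46² + 0.10² = 0.1936 + 0.2116 + 0.0100 = 0.4152
Σp_2ᵢ² = 0.38² + 0.56² + 0.06² = 0.1444 + 0.3136 + 0.0036 = 0.4616
O = 0.4308 / √(0.4152 × 0.4616) = 0.4308 / 0.43779 = 0.9840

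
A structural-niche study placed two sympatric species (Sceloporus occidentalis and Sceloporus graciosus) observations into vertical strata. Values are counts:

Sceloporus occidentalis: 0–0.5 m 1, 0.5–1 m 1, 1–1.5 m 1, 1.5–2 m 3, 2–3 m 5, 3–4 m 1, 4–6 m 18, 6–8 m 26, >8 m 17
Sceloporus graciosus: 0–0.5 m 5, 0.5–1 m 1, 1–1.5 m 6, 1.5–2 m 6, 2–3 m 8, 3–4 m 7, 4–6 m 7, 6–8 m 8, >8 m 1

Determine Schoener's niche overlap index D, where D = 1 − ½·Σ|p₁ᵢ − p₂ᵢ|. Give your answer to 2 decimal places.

Proportions for Sceloporus occidentalis (n=73): 1/73=0.0137, 1/73=0.0137, 1/73=0.0137, 3/73=0.0411, 5/73=0.0685, 1/73=0.0137, 18/73=0.2466, 26/73=0.3562, 17/73=0.2329
Proportions for Sceloporus graciosus (n=49): 5/49=0.1020, 1/49=0.0204, 6/49=0.1224, 6/49=0.1224, 8/49=0.1633, 7/49=0.1429, 7/49=0.1429, 8/49=0.1633, 1/49=0.0204
Σ|p₁ᵢ − p₂ᵢ| = 0.0883 + 0.0067 + 0.1087 + 0.0813 + 0.0948 + 0.1292 + 0.1037 + 0.1929 + 0.2125 = 1.0181
D = 1 − ½ × 1.0181 = 1 − 0.50905 = 0.49095

0.49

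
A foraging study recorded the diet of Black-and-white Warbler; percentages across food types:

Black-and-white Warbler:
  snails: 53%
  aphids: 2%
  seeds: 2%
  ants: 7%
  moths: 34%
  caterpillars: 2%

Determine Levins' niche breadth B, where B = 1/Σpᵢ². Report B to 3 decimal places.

Convert percentages to proportions (divide by 100).
Σpᵢ² = 0.53² + 0.02² + 0.02² + 0.07² + 0.34² + 0.02² = 0.2809 + 0.0004 + 0.0004 + 0.0049 + 0.1156 + 0.0004 = 0.4026
B = 1 / 0.4026 = 2.48385

2.484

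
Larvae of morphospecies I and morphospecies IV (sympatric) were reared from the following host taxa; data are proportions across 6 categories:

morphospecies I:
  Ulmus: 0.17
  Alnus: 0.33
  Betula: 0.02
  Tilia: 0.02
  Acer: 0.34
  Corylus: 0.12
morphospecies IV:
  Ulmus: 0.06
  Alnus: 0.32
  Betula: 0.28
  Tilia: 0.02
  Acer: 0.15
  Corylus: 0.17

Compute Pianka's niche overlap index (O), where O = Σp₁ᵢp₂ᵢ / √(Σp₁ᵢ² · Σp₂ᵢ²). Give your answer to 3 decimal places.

Σ p₁ᵢp₂ᵢ = 0.0102 + 0.1056 + 0.0056 + 0.0004 + 0.0510 + 0.0204 = 0.1932
Σp_1ᵢ² = 0.17² + 0.33² + 0.02² + 0.02² + 0.34² + 0.12² = 0.0289 + 0.1089 + 0.0004 + 0.0004 + 0.1156 + 0.0144 = 0.2686
Σp_2ᵢ² = 0.06² + 0.32² + 0.28² + 0.02² + 0.15² + 0.17² = 0.0036 + 0.1024 + 0.0784 + 0.0004 + 0.0225 + 0.0289 = 0.2362
O = 0.1932 / √(0.2686 × 0.2362) = 0.1932 / 0.251880 = 0.76703

0.767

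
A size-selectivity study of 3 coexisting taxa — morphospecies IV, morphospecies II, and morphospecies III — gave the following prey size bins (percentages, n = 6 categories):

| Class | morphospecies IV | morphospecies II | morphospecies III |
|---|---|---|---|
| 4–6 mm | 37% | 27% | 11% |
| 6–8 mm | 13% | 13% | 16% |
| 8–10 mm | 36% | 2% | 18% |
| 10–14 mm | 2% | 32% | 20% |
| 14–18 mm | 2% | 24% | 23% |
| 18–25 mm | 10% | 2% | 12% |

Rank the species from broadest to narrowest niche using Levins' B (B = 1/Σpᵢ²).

morphospecies III > morphospecies II > morphospecies IV

Convert percentages to proportions (divide by 100).
Σp_IVᵢ² = 0.37² + 0.13² + 0.36² + 0.02² + 0.02² + 0.10² = 0.1369 + 0.0169 + 0.1296 + 0.0004 + 0.0004 + 0.0100 = 0.2942
B_IV = 1 / 0.2942 = 3.3990
Σp_IIᵢ² = 0.27² + 0.13² + 0.02² + 0.32² + 0.24² + 0.02² = 0.0729 + 0.0169 + 0.0004 + 0.1024 + 0.0576 + 0.0004 = 0.2506
B_II = 1 / 0.2506 = 3.9904
Σp_IIIᵢ² = 0.11² + 0.16² + 0.18² + 0.20² + 0.23² + 0.12² = 0.0121 + 0.0256 + 0.0324 + 0.0400 + 0.0529 + 0.0144 = 0.1774
B_III = 1 / 0.1774 = 5.6370
Ranking by B (broadest → narrowest): morphospecies III (5.64) > morphospecies II (3.99) > morphospecies IV (3.40)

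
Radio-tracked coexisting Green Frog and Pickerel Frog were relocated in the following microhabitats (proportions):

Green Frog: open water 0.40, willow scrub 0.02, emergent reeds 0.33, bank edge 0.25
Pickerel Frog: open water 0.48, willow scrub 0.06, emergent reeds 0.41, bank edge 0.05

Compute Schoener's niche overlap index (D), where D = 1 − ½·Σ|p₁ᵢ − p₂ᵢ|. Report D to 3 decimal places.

0.800

Σ|p₁ᵢ − p₂ᵢ| = 0.08 + 0.04 + 0.08 + 0.20 = 0.40
D = 1 − ½ × 0.40 = 1 − 0.200 = 0.80000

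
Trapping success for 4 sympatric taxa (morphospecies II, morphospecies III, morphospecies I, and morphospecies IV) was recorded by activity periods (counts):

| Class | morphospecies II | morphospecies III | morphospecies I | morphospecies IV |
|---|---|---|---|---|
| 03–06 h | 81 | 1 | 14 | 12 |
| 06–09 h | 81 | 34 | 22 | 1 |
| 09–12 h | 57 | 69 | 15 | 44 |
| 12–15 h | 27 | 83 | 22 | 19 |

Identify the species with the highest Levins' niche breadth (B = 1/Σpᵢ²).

morphospecies I

Proportions for morphospecies II (n=246): 81/246=0.3293, 81/246=0.3293, 57/246=0.2317, 27/246=0.1098
Proportions for morphospecies III (n=187): 1/187=0.0053, 34/187=0.1818, 69/187=0.3690, 83/187=0.4439
Proportions for morphospecies I (n=73): 14/73=0.1918, 22/73=0.3014, 15/73=0.2055, 22/73=0.3014
Proportions for morphospecies IV (n=76): 12/76=0.1579, 1/76=0.0132, 44/76=0.5789, 19/76=0.2500
Σp_IIᵢ² = 0.3293² + 0.3293² + 0.2317² + 0.1098² = 0.108438 + 0.108438 + 0.053685 + 0.012056 = 0.282617
B_II = 1 / 0.282617 = 3.5384
Σp_IIIᵢ² = 0.0053² + 0.1818² + 0.3690² + 0.4439² = 0.000028 + 0.033051 + 0.136161 + 0.197047 = 0.366287
B_III = 1 / 0.366287 = 2.7301
Σp_Iᵢ² = 0.1918² + 0.3014² + 0.2055² + 0.3014² = 0.036787 + 0.090842 + 0.042230 + 0.090842 = 0.260701
B_I = 1 / 0.260701 = 3.8358
Σp_IVᵢ² = 0.1579² + 0.0132² + 0.5789² + 0.2500² = 0.024932 + 0.000174 + 0.335125 + 0.062500 = 0.422731
B_IV = 1 / 0.422731 = 2.3656
Highest B → broadest niche (most generalist): morphospecies I (B = 3.84).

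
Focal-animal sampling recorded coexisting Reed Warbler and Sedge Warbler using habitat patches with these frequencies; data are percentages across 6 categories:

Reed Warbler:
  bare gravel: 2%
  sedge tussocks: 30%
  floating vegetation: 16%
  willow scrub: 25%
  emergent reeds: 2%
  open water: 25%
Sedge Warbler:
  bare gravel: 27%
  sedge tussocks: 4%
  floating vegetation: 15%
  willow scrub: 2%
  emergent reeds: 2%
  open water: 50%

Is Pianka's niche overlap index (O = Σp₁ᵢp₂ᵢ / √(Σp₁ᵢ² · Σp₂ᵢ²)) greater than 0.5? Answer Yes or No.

Yes

Convert percentages to proportions (divide by 100).
Σ p₁ᵢp₂ᵢ = 0.0054 + 0.0120 + 0.0240 + 0.0050 + 0.0004 + 0.1250 = 0.1718
Σp_1ᵢ² = 0.02² + 0.30² + 0.16² + 0.25² + 0.02² + 0.25² = 0.0004 + 0.0900 + 0.0256 + 0.0625 + 0.0004 + 0.0625 = 0.2414
Σp_2ᵢ² = 0.27² + 0.04² + 0.15² + 0.02² + 0.02² + 0.50² = 0.0729 + 0.0016 + 0.0225 + 0.0004 + 0.0004 + 0.2500 = 0.3478
O = 0.1718 / √(0.2414 × 0.3478) = 0.1718 / 0.28976 = 0.5929
O = 0.5929 > 0.5 → Yes.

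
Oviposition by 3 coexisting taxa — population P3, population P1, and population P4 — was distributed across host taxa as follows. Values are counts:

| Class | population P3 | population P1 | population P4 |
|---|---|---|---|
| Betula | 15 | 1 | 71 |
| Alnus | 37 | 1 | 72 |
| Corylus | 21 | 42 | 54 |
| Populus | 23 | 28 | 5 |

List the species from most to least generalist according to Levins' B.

Proportions for population P3 (n=96): 15/96=0.1563, 37/96=0.3854, 21/96=0.2188, 23/96=0.2396
Proportions for population P1 (n=72): 1/72=0.0139, 1/72=0.0139, 42/72=0.5833, 28/72=0.3889
Proportions for population P4 (n=202): 71/202=0.3515, 72/202=0.3564, 54/202=0.2673, 5/202=0.0248
Σp_P3ᵢ² = 0.1563² + 0.3854² + 0.2188² + 0.2396² = 0.024430 + 0.148533 + 0.047873 + 0.057408 = 0.278244
B_P3 = 1 / 0.278244 = 3.5940
Σp_P1ᵢ² = 0.0139² + 0.0139² + 0.5833² + 0.3889² = 0.000193 + 0.000193 + 0.340239 + 0.151243 = 0.491868
B_P1 = 1 / 0.491868 = 2.0331
Σp_P4ᵢ² = 0.3515² + 0.3564² + 0.2673² + 0.0248² = 0.123552 + 0.127021 + 0.071449 + 0.000615 = 0.322637
B_P4 = 1 / 0.322637 = 3.0995
Ranking by B (broadest → narrowest): population P3 (3.59) > population P4 (3.10) > population P1 (2.03)

population P3 > population P4 > population P1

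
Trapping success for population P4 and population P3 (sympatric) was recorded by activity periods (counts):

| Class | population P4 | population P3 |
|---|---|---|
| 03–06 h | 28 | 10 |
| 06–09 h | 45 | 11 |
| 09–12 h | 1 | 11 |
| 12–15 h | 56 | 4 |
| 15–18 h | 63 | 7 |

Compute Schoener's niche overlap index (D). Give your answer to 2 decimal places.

Proportions for population P4 (n=193): 28/193=0.1451, 45/193=0.2332, 1/193=0.0052, 56/193=0.2902, 63/193=0.3264
Proportions for population P3 (n=43): 10/43=0.2326, 11/43=0.2558, 11/43=0.2558, 4/43=0.0930, 7/43=0.1628
Σ|p₁ᵢ − p₂ᵢ| = 0.0875 + 0.0226 + 0.2506 + 0.1972 + 0.1636 = 0.7215
D = 1 − ½ × 0.7215 = 1 − 0.36075 = 0.63925

0.64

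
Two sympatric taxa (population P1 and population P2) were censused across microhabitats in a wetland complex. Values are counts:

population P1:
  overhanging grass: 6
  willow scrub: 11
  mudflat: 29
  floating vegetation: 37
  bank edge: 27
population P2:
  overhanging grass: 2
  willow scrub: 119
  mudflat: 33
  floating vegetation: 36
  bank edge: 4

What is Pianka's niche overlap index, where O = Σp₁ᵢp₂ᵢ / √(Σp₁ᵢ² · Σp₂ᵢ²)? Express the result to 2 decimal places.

Proportions for population P1 (n=110): 6/110=0.0545, 11/110=0.1000, 29/110=0.2636, 37/110=0.3364, 27/110=0.2455
Proportions for population P2 (n=194): 2/194=0.0103, 119/194=0.6134, 33/194=0.1701, 36/194=0.1856, 4/194=0.0206
Σ p₁ᵢp₂ᵢ = 0.000561 + 0.061340 + 0.044838 + 0.062436 + 0.005057 = 0.174232
Σp_1ᵢ² = 0.0545² + 0.1000² + 0.2636² + 0.3364² + 0.2455² = 0.002970 + 0.010000 + 0.069485 + 0.113165 + 0.060270 = 0.255890
Σp_2ᵢ² = 0.0103² + 0.6134² + 0.1701² + 0.1856² + 0.0206² = 0.000106 + 0.376260 + 0.028934 + 0.034447 + 0.000424 = 0.440171
O = 0.174232 / √(0.255890 × 0.440171) = 0.174232 / 0.3356119 = 0.5191

0.52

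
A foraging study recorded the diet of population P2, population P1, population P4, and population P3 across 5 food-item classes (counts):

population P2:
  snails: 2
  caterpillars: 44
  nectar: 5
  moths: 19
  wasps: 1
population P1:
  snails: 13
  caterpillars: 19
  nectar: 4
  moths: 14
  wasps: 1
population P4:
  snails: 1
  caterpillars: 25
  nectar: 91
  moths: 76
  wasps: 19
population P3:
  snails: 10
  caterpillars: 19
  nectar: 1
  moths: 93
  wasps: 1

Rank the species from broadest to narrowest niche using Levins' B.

Proportions for population P2 (n=71): 2/71=0.0282, 44/71=0.6197, 5/71=0.0704, 19/71=0.2676, 1/71=0.0141
Proportions for population P1 (n=51): 13/51=0.2549, 19/51=0.3725, 4/51=0.0784, 14/51=0.2745, 1/51=0.0196
Proportions for population P4 (n=212): 1/212=0.0047, 25/212=0.1179, 91/212=0.4292, 76/212=0.3585, 19/212=0.0896
Proportions for population P3 (n=124): 10/124=0.0806, 19/124=0.1532, 1/124=0.0081, 93/124=0.7500, 1/124=0.0081
Σp_P2ᵢ² = 0.0282² + 0.6197² + 0.0704² + 0.2676² + 0.0141² = 0.000795 + 0.384028 + 0.004956 + 0.071610 + 0.000199 = 0.461588
B_P2 = 1 / 0.461588 = 2.1664
Σp_P1ᵢ² = 0.2549² + 0.3725² + 0.0784² + 0.2745² + 0.0196² = 0.064974 + 0.138756 + 0.006147 + 0.075350 + 0.000384 = 0.285611
B_P1 = 1 / 0.285611 = 3.5013
Σp_P4ᵢ² = 0.0047² + 0.1179² + 0.4292² + 0.3585² + 0.0896² = 0.000022 + 0.013900 + 0.184213 + 0.128522 + 0.008028 = 0.334685
B_P4 = 1 / 0.334685 = 2.9879
Σp_P3ᵢ² = 0.0806² + 0.1532² + 0.0081² + 0.7500² + 0.0081² = 0.006496 + 0.023470 + 0.000066 + 0.562500 + 0.000066 = 0.592598
B_P3 = 1 / 0.592598 = 1.6875
Ranking by B (broadest → narrowest): population P1 (3.50) > population P4 (2.99) > population P2 (2.17) > population P3 (1.69)

population P1 > population P4 > population P2 > population P3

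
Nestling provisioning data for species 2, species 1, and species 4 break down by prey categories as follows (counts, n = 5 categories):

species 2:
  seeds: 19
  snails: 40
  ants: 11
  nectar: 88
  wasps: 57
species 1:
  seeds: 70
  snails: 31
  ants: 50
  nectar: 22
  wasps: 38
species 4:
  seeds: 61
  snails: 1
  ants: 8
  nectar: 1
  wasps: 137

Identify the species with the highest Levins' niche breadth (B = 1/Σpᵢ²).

Proportions for species 2 (n=215): 19/215=0.0884, 40/215=0.1860, 11/215=0.0512, 88/215=0.4093, 57/215=0.2651
Proportions for species 1 (n=211): 70/211=0.3318, 31/211=0.1469, 50/211=0.2370, 22/211=0.1043, 38/211=0.1801
Proportions for species 4 (n=208): 61/208=0.2933, 1/208=0.0048, 8/208=0.0385, 1/208=0.0048, 137/208=0.6587
Σp_2ᵢ² = 0.0884² + 0.1860² + 0.0512² + 0.4093² + 0.2651² = 0.007815 + 0.034596 + 0.002621 + 0.167526 + 0.070278 = 0.282836
B_2 = 1 / 0.282836 = 3.5356
Σp_1ᵢ² = 0.3318² + 0.1469² + 0.2370² + 0.1043² + 0.1801² = 0.110091 + 0.021580 + 0.056169 + 0.010878 + 0.032436 = 0.231154
B_1 = 1 / 0.231154 = 4.3261
Σp_4ᵢ² = 0.2933² + 0.0048² + 0.0385² + 0.0048² + 0.6587² = 0.086025 + 0.000023 + 0.001482 + 0.000023 + 0.433886 = 0.521439
B_4 = 1 / 0.521439 = 1.9178
Highest B → broadest niche (most generalist): species 1 (B = 4.33).

species 1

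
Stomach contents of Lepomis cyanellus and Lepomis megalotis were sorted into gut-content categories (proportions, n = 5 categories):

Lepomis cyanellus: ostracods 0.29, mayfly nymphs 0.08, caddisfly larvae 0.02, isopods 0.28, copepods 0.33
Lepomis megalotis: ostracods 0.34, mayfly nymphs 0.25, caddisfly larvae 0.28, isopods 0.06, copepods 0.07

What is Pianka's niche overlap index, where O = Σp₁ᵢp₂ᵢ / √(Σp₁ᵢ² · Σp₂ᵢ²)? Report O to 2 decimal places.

0.60

Σ p₁ᵢp₂ᵢ = 0.0986 + 0.0200 + 0.0056 + 0.0168 + 0.0231 = 0.1641
Σp_1ᵢ² = 0.29² + 0.08² + 0.02² + 0.28² + 0.33² = 0.0841 + 0.0064 + 0.0004 + 0.0784 + 0.1089 = 0.2782
Σp_2ᵢ² = 0.34² + 0.25² + 0.28² + 0.06² + 0.07² = 0.1156 + 0.0625 + 0.0784 + 0.0036 + 0.0049 = 0.2650
O = 0.1641 / √(0.2782 × 0.2650) = 0.1641 / 0.27152 = 0.6044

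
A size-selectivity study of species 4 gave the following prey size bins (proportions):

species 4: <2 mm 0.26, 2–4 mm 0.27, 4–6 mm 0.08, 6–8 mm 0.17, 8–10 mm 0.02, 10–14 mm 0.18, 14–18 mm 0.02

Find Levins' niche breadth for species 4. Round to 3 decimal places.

Σpᵢ² = 0.26² + 0.27² + 0.08² + 0.17² + 0.02² + 0.18² + 0.02² = 0.0676 + 0.0729 + 0.0064 + 0.0289 + 0.0004 + 0.0324 + 0.0004 = 0.2090
B = 1 / 0.2090 = 4.78469

4.785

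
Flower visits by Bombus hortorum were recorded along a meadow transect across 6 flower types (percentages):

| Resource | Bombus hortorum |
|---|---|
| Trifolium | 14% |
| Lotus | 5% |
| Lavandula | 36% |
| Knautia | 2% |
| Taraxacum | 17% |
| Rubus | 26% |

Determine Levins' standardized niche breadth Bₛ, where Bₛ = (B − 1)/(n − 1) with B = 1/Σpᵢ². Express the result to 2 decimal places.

Convert percentages to proportions (divide by 100).
Σpᵢ² = 0.14² + 0.05² + 0.36² + 0.02² + 0.17² + 0.26² = 0.0196 + 0.0025 + 0.1296 + 0.0004 + 0.0289 + 0.0676 = 0.2486
B = 1 / 0.2486 = 4.0225
Bₛ = (B − 1)/(n − 1) = (4.0225 − 1)/(6 − 1) = 3.0225/5 = 0.6045

0.60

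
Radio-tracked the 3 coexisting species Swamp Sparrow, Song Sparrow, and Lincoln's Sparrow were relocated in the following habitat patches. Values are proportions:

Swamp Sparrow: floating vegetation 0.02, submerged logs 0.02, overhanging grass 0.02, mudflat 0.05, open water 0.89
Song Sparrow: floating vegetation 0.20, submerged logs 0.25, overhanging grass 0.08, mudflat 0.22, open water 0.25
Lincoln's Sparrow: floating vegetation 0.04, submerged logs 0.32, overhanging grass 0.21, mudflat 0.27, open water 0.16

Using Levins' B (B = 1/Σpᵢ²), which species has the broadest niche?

Σp_Swamᵢ² = 0.02² + 0.02² + 0.02² + 0.05² + 0.89² = 0.0004 + 0.0004 + 0.0004 + 0.0025 + 0.7921 = 0.7958
B_Swam = 1 / 0.7958 = 1.2566
Σp_Songᵢ² = 0.20² + 0.25² + 0.08² + 0.22² + 0.25² = 0.0400 + 0.0625 + 0.0064 + 0.0484 + 0.0625 = 0.2198
B_Song = 1 / 0.2198 = 4.5496
Σp_Lincᵢ² = 0.04² + 0.32² + 0.21² + 0.27² + 0.16² = 0.0016 + 0.1024 + 0.0441 + 0.0729 + 0.0256 = 0.2466
B_Linc = 1 / 0.2466 = 4.0552
Highest B → broadest niche (most generalist): Song Sparrow (B = 4.55).

Song Sparrow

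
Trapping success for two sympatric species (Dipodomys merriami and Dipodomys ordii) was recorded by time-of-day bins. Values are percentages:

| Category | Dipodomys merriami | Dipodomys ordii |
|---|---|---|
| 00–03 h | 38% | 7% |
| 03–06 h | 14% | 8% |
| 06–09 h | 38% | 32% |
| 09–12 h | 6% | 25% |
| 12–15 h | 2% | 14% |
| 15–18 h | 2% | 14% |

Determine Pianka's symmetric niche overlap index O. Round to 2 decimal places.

0.69

Convert percentages to proportions (divide by 100).
Σ p₁ᵢp₂ᵢ = 0.0266 + 0.0112 + 0.1216 + 0.0150 + 0.0028 + 0.0028 = 0.1800
Σp_1ᵢ² = 0.38² + 0.14² + 0.38² + 0.06² + 0.02² + 0.02² = 0.1444 + 0.0196 + 0.1444 + 0.0036 + 0.0004 + 0.0004 = 0.3128
Σp_2ᵢ² = 0.07² + 0.08² + 0.32² + 0.25² + 0.14² + 0.14² = 0.0049 + 0.0064 + 0.1024 + 0.0625 + 0.0196 + 0.0196 = 0.2154
O = 0.1800 / √(0.3128 × 0.2154) = 0.1800 / 0.25957 = 0.6935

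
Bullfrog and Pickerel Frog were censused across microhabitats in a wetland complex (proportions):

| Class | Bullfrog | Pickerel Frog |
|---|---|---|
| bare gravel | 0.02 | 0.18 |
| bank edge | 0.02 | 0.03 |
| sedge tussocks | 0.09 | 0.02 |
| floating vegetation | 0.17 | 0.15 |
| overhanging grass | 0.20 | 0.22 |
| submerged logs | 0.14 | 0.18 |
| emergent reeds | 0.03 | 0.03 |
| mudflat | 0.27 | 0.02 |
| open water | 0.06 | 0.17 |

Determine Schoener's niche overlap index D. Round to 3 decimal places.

Σ|p₁ᵢ − p₂ᵢ| = 0.16 + 0.01 + 0.07 + 0.02 + 0.02 + 0.04 + 0.00 + 0.25 + 0.11 = 0.68
D = 1 − ½ × 0.68 = 1 − 0.340 = 0.66000

0.660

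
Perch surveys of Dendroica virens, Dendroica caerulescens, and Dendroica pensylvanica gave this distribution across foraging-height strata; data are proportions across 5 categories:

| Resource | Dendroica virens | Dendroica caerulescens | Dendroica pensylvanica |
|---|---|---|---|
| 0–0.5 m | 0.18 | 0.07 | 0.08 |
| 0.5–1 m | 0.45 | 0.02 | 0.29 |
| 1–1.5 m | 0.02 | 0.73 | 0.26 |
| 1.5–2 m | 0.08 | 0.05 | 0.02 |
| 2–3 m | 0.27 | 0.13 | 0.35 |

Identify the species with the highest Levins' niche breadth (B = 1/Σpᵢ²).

Σp_vireᵢ² = 0.18² + 0.45² + 0.02² + 0.08² + 0.27² = 0.0324 + 0.2025 + 0.0004 + 0.0064 + 0.0729 = 0.3146
B_vire = 1 / 0.3146 = 3.1786
Σp_caerᵢ² = 0.07² + 0.02² + 0.73² + 0.05² + 0.13² = 0.0049 + 0.0004 + 0.5329 + 0.0025 + 0.0169 = 0.5576
B_caer = 1 / 0.5576 = 1.7934
Σp_pensᵢ² = 0.08² + 0.29² + 0.26² + 0.02² + 0.35² = 0.0064 + 0.0841 + 0.0676 + 0.0004 + 0.1225 = 0.2810
B_pens = 1 / 0.2810 = 3.5587
Highest B → broadest niche (most generalist): Dendroica pensylvanica (B = 3.56).

Dendroica pensylvanica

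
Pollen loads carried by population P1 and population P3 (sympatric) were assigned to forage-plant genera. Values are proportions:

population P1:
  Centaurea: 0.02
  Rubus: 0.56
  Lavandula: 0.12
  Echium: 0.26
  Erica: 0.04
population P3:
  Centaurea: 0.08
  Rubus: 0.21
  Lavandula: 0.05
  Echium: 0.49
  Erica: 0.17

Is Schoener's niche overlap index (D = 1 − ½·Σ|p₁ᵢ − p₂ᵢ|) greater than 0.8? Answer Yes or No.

Σ|p₁ᵢ − p₂ᵢ| = 0.06 + 0.35 + 0.07 + 0.23 + 0.13 = 0.84
D = 1 − ½ × 0.84 = 1 − 0.420 = 0.5800
D = 0.5800 < 0.8 → No.

No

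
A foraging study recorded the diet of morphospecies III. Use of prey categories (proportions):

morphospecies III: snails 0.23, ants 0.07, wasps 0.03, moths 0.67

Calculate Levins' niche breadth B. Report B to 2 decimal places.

1.97

Σpᵢ² = 0.23² + 0.07² + 0.03² + 0.67² = 0.0529 + 0.0049 + 0.0009 + 0.4489 = 0.5076
B = 1 / 0.5076 = 1.9701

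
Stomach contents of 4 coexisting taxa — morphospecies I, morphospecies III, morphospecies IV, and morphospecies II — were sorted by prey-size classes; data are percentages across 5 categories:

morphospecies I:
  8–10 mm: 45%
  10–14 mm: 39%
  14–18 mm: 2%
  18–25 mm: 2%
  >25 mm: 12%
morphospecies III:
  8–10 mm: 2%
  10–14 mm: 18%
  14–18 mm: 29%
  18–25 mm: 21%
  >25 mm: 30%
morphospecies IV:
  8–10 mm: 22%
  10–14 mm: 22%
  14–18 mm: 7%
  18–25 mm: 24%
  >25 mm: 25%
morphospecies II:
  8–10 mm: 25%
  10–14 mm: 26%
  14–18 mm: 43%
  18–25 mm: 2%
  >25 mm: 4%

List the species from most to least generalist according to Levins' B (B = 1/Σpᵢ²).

Convert percentages to proportions (divide by 100).
Σp_Iᵢ² = 0.45² + 0.39² + 0.02² + 0.02² + 0.12² = 0.2025 + 0.1521 + 0.0004 + 0.0004 + 0.0144 = 0.3698
B_I = 1 / 0.3698 = 2.7042
Σp_IIIᵢ² = 0.02² + 0.18² + 0.29² + 0.21² + 0.30² = 0.0004 + 0.0324 + 0.0841 + 0.0441 + 0.0900 = 0.2510
B_III = 1 / 0.2510 = 3.9841
Σp_IVᵢ² = 0.22² + 0.22² + 0.07² + 0.24² + 0.25² = 0.0484 + 0.0484 + 0.0049 + 0.0576 + 0.0625 = 0.2218
B_IV = 1 / 0.2218 = 4.5086
Σp_IIᵢ² = 0.25² + 0.26² + 0.43² + 0.02² + 0.04² = 0.0625 + 0.0676 + 0.1849 + 0.0004 + 0.0016 = 0.3170
B_II = 1 / 0.3170 = 3.1546
Ranking by B (broadest → narrowest): morphospecies IV (4.51) > morphospecies III (3.98) > morphospecies II (3.15) > morphospecies I (2.70)

morphospecies IV > morphospecies III > morphospecies II > morphospecies I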